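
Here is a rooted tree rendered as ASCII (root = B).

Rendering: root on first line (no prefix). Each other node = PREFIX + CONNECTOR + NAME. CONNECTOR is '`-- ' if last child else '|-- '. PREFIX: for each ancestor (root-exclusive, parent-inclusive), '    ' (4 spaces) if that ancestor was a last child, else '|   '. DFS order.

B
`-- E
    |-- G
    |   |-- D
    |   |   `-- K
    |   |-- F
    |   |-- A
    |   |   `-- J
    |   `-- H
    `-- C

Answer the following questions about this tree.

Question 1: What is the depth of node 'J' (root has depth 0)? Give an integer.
Path from root to J: B -> E -> G -> A -> J
Depth = number of edges = 4

Answer: 4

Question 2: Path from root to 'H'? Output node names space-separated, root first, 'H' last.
Walk down from root: B -> E -> G -> H

Answer: B E G H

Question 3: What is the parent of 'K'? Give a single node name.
Scan adjacency: K appears as child of D

Answer: D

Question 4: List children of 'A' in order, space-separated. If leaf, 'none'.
Answer: J

Derivation:
Node A's children (from adjacency): J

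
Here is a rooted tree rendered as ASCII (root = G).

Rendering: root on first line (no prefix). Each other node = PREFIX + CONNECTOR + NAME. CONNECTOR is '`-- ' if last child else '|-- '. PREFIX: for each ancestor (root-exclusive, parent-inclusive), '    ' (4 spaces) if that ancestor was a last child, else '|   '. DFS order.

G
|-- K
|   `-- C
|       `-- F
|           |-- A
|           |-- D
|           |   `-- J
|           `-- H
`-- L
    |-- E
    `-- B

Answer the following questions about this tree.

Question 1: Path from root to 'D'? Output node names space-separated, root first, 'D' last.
Answer: G K C F D

Derivation:
Walk down from root: G -> K -> C -> F -> D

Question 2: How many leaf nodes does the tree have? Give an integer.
Answer: 5

Derivation:
Leaves (nodes with no children): A, B, E, H, J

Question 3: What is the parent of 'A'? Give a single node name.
Scan adjacency: A appears as child of F

Answer: F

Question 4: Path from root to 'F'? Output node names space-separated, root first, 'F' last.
Answer: G K C F

Derivation:
Walk down from root: G -> K -> C -> F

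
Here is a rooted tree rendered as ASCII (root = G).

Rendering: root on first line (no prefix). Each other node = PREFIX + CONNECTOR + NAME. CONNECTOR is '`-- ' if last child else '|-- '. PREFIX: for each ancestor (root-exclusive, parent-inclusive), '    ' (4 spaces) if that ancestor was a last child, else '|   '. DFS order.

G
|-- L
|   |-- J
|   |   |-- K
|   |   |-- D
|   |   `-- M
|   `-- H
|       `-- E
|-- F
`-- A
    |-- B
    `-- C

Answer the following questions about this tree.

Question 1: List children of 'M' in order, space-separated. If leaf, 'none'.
Node M's children (from adjacency): (leaf)

Answer: none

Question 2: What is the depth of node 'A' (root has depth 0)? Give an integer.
Answer: 1

Derivation:
Path from root to A: G -> A
Depth = number of edges = 1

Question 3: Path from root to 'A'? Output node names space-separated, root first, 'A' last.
Walk down from root: G -> A

Answer: G A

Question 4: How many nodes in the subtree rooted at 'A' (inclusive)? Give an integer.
Subtree rooted at A contains: A, B, C
Count = 3

Answer: 3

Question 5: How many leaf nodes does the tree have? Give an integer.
Leaves (nodes with no children): B, C, D, E, F, K, M

Answer: 7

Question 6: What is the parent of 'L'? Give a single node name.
Answer: G

Derivation:
Scan adjacency: L appears as child of G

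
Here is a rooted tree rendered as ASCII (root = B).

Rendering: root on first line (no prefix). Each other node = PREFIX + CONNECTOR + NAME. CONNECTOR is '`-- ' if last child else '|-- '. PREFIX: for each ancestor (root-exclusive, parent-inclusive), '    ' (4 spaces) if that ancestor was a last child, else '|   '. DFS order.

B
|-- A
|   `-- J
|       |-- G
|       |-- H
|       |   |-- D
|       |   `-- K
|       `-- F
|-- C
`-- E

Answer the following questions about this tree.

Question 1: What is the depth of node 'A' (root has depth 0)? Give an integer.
Answer: 1

Derivation:
Path from root to A: B -> A
Depth = number of edges = 1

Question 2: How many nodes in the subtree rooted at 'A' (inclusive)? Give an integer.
Answer: 7

Derivation:
Subtree rooted at A contains: A, D, F, G, H, J, K
Count = 7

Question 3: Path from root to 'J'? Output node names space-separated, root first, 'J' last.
Walk down from root: B -> A -> J

Answer: B A J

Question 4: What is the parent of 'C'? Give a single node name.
Answer: B

Derivation:
Scan adjacency: C appears as child of B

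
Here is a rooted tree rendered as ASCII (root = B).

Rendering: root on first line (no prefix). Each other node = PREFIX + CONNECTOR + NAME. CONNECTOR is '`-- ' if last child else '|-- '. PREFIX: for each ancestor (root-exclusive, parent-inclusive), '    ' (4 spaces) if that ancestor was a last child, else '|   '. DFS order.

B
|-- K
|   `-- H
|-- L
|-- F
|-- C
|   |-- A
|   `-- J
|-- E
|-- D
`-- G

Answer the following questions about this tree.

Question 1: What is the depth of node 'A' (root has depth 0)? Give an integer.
Path from root to A: B -> C -> A
Depth = number of edges = 2

Answer: 2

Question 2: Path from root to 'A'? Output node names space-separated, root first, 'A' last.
Answer: B C A

Derivation:
Walk down from root: B -> C -> A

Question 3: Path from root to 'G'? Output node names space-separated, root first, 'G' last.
Answer: B G

Derivation:
Walk down from root: B -> G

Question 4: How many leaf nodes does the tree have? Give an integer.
Leaves (nodes with no children): A, D, E, F, G, H, J, L

Answer: 8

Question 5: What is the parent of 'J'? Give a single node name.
Scan adjacency: J appears as child of C

Answer: C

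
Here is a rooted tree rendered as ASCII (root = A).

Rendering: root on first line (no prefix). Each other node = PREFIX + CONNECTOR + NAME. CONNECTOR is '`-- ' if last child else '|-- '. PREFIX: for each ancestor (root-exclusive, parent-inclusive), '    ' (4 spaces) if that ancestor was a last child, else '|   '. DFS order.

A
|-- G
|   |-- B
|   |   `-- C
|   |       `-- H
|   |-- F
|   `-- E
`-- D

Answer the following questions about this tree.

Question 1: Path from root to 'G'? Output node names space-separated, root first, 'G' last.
Walk down from root: A -> G

Answer: A G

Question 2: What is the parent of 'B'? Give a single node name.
Scan adjacency: B appears as child of G

Answer: G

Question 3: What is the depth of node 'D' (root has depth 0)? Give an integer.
Path from root to D: A -> D
Depth = number of edges = 1

Answer: 1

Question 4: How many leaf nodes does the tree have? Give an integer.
Leaves (nodes with no children): D, E, F, H

Answer: 4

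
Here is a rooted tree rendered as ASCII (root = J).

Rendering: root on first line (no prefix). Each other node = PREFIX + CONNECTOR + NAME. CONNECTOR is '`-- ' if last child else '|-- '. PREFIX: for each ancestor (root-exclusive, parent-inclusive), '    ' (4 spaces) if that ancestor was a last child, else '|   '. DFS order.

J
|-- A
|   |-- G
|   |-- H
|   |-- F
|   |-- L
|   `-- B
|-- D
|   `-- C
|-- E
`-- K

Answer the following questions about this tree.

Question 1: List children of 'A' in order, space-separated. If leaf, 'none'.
Answer: G H F L B

Derivation:
Node A's children (from adjacency): G, H, F, L, B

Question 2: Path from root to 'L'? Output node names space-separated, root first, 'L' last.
Walk down from root: J -> A -> L

Answer: J A L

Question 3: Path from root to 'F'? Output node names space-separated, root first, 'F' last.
Answer: J A F

Derivation:
Walk down from root: J -> A -> F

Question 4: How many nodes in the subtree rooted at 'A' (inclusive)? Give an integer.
Answer: 6

Derivation:
Subtree rooted at A contains: A, B, F, G, H, L
Count = 6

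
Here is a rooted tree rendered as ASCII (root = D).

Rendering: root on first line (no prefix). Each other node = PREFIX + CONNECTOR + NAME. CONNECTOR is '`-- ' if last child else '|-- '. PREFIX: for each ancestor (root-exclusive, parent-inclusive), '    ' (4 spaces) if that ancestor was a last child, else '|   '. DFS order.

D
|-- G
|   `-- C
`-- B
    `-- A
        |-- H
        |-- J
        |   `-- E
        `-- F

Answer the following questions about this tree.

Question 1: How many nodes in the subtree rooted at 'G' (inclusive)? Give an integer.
Subtree rooted at G contains: C, G
Count = 2

Answer: 2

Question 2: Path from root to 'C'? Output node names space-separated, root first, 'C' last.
Walk down from root: D -> G -> C

Answer: D G C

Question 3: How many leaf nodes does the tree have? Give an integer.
Answer: 4

Derivation:
Leaves (nodes with no children): C, E, F, H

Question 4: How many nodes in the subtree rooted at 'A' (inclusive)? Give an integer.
Answer: 5

Derivation:
Subtree rooted at A contains: A, E, F, H, J
Count = 5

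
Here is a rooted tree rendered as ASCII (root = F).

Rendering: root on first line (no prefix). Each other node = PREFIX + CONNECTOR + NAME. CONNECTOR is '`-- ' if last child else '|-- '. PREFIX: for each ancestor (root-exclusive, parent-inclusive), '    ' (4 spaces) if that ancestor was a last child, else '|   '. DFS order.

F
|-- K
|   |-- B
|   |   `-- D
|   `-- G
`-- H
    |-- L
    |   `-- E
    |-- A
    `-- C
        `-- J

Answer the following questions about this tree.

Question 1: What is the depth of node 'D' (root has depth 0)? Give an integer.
Path from root to D: F -> K -> B -> D
Depth = number of edges = 3

Answer: 3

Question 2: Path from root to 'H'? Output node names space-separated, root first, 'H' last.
Answer: F H

Derivation:
Walk down from root: F -> H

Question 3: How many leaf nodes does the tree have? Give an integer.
Leaves (nodes with no children): A, D, E, G, J

Answer: 5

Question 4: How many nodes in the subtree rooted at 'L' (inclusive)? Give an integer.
Answer: 2

Derivation:
Subtree rooted at L contains: E, L
Count = 2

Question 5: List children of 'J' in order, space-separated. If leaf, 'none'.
Answer: none

Derivation:
Node J's children (from adjacency): (leaf)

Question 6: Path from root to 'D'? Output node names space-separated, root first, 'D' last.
Answer: F K B D

Derivation:
Walk down from root: F -> K -> B -> D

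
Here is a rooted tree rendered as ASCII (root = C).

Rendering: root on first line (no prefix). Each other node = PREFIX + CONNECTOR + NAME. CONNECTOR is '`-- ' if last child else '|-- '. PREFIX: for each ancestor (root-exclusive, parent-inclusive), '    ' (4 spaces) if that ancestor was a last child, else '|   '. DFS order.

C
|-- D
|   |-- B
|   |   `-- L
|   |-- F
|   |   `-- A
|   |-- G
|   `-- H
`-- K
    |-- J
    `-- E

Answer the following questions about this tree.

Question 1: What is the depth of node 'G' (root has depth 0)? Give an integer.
Path from root to G: C -> D -> G
Depth = number of edges = 2

Answer: 2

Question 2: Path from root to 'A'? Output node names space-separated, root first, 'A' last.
Walk down from root: C -> D -> F -> A

Answer: C D F A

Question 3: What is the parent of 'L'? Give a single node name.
Scan adjacency: L appears as child of B

Answer: B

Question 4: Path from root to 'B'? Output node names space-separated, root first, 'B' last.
Walk down from root: C -> D -> B

Answer: C D B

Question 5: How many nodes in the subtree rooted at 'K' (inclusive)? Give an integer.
Subtree rooted at K contains: E, J, K
Count = 3

Answer: 3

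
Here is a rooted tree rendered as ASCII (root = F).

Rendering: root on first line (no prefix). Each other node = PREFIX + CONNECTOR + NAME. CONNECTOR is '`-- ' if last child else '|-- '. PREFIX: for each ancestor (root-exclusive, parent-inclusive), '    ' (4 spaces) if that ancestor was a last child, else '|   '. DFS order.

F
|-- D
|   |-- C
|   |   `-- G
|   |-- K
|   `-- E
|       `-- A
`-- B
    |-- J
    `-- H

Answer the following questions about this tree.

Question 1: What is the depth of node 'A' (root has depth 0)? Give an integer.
Answer: 3

Derivation:
Path from root to A: F -> D -> E -> A
Depth = number of edges = 3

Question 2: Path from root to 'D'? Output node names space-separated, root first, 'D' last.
Answer: F D

Derivation:
Walk down from root: F -> D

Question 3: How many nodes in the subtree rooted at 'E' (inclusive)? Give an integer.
Subtree rooted at E contains: A, E
Count = 2

Answer: 2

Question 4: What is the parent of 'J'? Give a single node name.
Answer: B

Derivation:
Scan adjacency: J appears as child of B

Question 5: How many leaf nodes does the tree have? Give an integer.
Answer: 5

Derivation:
Leaves (nodes with no children): A, G, H, J, K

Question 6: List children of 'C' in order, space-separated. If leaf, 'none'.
Answer: G

Derivation:
Node C's children (from adjacency): G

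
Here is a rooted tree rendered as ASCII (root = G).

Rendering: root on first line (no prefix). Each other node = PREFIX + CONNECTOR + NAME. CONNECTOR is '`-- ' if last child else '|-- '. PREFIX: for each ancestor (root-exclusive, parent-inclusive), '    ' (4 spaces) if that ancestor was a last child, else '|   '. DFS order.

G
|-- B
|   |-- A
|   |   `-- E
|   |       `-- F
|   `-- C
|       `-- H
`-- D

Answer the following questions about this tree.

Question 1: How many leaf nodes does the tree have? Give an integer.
Answer: 3

Derivation:
Leaves (nodes with no children): D, F, H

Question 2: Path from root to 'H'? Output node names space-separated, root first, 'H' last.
Answer: G B C H

Derivation:
Walk down from root: G -> B -> C -> H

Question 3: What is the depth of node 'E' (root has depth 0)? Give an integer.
Path from root to E: G -> B -> A -> E
Depth = number of edges = 3

Answer: 3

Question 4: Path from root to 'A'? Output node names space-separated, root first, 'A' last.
Answer: G B A

Derivation:
Walk down from root: G -> B -> A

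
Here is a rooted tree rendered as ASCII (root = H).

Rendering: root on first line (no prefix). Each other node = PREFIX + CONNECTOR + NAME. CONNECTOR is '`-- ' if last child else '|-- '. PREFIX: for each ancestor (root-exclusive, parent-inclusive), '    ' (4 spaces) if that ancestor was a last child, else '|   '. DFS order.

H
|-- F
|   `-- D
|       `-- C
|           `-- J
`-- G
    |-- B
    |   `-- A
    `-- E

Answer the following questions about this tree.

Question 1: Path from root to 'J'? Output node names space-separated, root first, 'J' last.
Walk down from root: H -> F -> D -> C -> J

Answer: H F D C J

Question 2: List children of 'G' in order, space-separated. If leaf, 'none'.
Node G's children (from adjacency): B, E

Answer: B E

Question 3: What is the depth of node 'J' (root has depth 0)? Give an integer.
Path from root to J: H -> F -> D -> C -> J
Depth = number of edges = 4

Answer: 4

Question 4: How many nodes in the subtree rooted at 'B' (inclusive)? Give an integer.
Subtree rooted at B contains: A, B
Count = 2

Answer: 2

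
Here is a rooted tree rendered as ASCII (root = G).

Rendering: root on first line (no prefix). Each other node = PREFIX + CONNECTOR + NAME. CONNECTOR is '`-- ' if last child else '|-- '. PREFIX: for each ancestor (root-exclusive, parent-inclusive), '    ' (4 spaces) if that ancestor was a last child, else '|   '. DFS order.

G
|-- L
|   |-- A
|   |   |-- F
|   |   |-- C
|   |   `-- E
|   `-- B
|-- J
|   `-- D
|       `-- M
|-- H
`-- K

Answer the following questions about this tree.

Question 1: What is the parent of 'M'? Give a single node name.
Answer: D

Derivation:
Scan adjacency: M appears as child of D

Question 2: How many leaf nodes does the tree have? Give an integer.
Answer: 7

Derivation:
Leaves (nodes with no children): B, C, E, F, H, K, M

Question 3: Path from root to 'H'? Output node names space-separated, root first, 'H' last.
Walk down from root: G -> H

Answer: G H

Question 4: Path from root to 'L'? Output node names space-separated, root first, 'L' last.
Answer: G L

Derivation:
Walk down from root: G -> L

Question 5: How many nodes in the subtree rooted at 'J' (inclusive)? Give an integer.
Subtree rooted at J contains: D, J, M
Count = 3

Answer: 3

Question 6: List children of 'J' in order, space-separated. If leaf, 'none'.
Answer: D

Derivation:
Node J's children (from adjacency): D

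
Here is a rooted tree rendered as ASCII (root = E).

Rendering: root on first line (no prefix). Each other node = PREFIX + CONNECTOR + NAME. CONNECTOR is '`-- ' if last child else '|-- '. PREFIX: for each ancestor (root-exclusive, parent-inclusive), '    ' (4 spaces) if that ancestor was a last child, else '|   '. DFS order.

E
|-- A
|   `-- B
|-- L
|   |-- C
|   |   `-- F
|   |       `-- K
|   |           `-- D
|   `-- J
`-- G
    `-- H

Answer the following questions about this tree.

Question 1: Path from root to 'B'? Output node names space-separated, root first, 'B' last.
Answer: E A B

Derivation:
Walk down from root: E -> A -> B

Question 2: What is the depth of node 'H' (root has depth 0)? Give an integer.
Answer: 2

Derivation:
Path from root to H: E -> G -> H
Depth = number of edges = 2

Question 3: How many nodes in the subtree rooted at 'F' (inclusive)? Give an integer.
Answer: 3

Derivation:
Subtree rooted at F contains: D, F, K
Count = 3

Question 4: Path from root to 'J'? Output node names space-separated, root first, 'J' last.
Answer: E L J

Derivation:
Walk down from root: E -> L -> J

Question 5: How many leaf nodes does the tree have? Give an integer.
Leaves (nodes with no children): B, D, H, J

Answer: 4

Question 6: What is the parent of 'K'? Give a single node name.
Scan adjacency: K appears as child of F

Answer: F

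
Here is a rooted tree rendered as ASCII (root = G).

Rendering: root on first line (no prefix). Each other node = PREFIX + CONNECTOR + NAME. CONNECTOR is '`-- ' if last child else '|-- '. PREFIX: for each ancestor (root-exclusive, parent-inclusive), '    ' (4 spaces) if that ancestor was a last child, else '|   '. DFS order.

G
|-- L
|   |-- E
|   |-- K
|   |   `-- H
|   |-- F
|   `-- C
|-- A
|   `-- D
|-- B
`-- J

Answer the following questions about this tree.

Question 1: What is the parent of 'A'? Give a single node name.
Scan adjacency: A appears as child of G

Answer: G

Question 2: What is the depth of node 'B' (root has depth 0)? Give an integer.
Path from root to B: G -> B
Depth = number of edges = 1

Answer: 1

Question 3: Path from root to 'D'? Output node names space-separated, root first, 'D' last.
Answer: G A D

Derivation:
Walk down from root: G -> A -> D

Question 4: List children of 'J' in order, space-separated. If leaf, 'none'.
Answer: none

Derivation:
Node J's children (from adjacency): (leaf)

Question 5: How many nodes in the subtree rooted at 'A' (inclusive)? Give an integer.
Subtree rooted at A contains: A, D
Count = 2

Answer: 2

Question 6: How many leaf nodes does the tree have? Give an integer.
Answer: 7

Derivation:
Leaves (nodes with no children): B, C, D, E, F, H, J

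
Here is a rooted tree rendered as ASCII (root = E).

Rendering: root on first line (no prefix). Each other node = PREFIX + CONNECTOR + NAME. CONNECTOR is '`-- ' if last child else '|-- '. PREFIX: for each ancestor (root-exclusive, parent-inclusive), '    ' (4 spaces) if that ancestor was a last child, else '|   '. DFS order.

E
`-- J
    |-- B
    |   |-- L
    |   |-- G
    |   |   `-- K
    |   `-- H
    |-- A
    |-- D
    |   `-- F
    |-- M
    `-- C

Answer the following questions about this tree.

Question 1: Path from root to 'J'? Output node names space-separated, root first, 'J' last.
Walk down from root: E -> J

Answer: E J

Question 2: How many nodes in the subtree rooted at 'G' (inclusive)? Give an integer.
Subtree rooted at G contains: G, K
Count = 2

Answer: 2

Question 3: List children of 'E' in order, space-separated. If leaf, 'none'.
Answer: J

Derivation:
Node E's children (from adjacency): J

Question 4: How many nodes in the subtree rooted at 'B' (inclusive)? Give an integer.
Answer: 5

Derivation:
Subtree rooted at B contains: B, G, H, K, L
Count = 5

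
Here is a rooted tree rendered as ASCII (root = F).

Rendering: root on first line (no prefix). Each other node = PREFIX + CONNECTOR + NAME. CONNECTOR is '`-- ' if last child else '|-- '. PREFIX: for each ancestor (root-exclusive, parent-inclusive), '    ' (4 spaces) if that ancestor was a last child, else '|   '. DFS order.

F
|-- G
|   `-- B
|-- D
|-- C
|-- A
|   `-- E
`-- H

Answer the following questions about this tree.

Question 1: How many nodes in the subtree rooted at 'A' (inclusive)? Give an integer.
Answer: 2

Derivation:
Subtree rooted at A contains: A, E
Count = 2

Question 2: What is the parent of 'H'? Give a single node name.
Scan adjacency: H appears as child of F

Answer: F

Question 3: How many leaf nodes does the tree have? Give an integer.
Leaves (nodes with no children): B, C, D, E, H

Answer: 5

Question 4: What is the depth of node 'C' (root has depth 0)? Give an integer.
Answer: 1

Derivation:
Path from root to C: F -> C
Depth = number of edges = 1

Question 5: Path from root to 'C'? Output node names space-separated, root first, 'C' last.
Answer: F C

Derivation:
Walk down from root: F -> C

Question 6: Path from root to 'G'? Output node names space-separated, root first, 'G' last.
Answer: F G

Derivation:
Walk down from root: F -> G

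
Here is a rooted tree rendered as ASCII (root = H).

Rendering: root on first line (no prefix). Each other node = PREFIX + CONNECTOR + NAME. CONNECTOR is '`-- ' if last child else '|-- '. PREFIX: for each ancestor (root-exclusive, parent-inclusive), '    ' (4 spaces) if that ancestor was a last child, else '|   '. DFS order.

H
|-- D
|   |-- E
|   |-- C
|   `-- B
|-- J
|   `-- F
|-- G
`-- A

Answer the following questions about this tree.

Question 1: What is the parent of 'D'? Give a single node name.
Scan adjacency: D appears as child of H

Answer: H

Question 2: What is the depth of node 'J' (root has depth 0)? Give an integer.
Path from root to J: H -> J
Depth = number of edges = 1

Answer: 1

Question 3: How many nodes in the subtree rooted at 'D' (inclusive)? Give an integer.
Answer: 4

Derivation:
Subtree rooted at D contains: B, C, D, E
Count = 4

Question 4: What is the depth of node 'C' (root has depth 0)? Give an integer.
Answer: 2

Derivation:
Path from root to C: H -> D -> C
Depth = number of edges = 2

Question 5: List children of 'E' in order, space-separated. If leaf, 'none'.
Answer: none

Derivation:
Node E's children (from adjacency): (leaf)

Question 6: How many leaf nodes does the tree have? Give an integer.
Leaves (nodes with no children): A, B, C, E, F, G

Answer: 6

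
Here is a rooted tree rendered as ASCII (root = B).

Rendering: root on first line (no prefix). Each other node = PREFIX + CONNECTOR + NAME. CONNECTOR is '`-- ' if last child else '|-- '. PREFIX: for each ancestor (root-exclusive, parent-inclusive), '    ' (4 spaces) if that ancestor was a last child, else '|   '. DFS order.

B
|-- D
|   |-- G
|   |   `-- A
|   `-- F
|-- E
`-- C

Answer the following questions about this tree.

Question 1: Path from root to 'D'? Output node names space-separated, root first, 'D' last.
Walk down from root: B -> D

Answer: B D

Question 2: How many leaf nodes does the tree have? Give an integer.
Answer: 4

Derivation:
Leaves (nodes with no children): A, C, E, F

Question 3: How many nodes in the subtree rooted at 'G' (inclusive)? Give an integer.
Answer: 2

Derivation:
Subtree rooted at G contains: A, G
Count = 2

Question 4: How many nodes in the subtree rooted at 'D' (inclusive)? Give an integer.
Subtree rooted at D contains: A, D, F, G
Count = 4

Answer: 4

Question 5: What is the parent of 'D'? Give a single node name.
Answer: B

Derivation:
Scan adjacency: D appears as child of B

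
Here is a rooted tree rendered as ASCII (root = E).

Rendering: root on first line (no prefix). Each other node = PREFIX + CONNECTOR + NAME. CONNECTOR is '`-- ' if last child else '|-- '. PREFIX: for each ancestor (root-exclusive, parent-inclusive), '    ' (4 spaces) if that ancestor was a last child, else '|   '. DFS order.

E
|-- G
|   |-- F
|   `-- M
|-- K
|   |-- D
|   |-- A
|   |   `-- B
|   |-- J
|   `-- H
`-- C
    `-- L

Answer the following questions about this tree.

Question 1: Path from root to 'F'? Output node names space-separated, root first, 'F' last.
Answer: E G F

Derivation:
Walk down from root: E -> G -> F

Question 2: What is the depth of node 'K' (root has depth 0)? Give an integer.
Answer: 1

Derivation:
Path from root to K: E -> K
Depth = number of edges = 1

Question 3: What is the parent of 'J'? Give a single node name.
Answer: K

Derivation:
Scan adjacency: J appears as child of K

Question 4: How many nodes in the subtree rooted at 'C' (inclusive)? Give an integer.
Subtree rooted at C contains: C, L
Count = 2

Answer: 2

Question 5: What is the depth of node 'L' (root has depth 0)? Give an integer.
Answer: 2

Derivation:
Path from root to L: E -> C -> L
Depth = number of edges = 2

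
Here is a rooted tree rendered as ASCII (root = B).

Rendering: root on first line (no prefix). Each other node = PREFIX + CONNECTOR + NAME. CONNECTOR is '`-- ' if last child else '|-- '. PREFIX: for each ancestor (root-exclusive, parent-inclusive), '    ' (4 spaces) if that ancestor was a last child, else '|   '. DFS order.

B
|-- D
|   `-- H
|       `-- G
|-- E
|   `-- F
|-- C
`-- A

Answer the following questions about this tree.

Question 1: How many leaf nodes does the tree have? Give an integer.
Leaves (nodes with no children): A, C, F, G

Answer: 4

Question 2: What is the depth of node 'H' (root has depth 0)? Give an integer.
Answer: 2

Derivation:
Path from root to H: B -> D -> H
Depth = number of edges = 2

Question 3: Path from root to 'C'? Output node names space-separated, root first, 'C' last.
Walk down from root: B -> C

Answer: B C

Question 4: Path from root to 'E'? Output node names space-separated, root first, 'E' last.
Walk down from root: B -> E

Answer: B E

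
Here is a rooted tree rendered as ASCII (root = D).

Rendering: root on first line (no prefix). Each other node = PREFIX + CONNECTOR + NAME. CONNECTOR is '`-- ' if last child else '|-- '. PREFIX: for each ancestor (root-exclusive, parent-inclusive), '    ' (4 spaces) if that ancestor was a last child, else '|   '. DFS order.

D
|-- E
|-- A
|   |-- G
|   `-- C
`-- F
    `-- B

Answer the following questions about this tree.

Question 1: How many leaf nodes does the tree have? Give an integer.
Leaves (nodes with no children): B, C, E, G

Answer: 4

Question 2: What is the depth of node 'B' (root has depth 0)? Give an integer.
Answer: 2

Derivation:
Path from root to B: D -> F -> B
Depth = number of edges = 2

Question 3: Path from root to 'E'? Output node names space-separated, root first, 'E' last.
Walk down from root: D -> E

Answer: D E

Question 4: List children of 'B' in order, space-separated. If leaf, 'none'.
Node B's children (from adjacency): (leaf)

Answer: none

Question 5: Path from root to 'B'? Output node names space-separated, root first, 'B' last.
Walk down from root: D -> F -> B

Answer: D F B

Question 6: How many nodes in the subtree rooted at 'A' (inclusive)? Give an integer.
Answer: 3

Derivation:
Subtree rooted at A contains: A, C, G
Count = 3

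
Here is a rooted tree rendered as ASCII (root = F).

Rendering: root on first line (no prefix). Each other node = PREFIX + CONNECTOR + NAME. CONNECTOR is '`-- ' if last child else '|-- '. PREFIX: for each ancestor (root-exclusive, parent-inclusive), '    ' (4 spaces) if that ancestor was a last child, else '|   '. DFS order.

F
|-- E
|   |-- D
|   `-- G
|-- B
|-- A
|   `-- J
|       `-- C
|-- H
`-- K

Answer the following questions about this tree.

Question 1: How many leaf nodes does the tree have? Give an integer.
Answer: 6

Derivation:
Leaves (nodes with no children): B, C, D, G, H, K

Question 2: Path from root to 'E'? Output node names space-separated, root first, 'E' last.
Answer: F E

Derivation:
Walk down from root: F -> E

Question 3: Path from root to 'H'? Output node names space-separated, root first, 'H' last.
Answer: F H

Derivation:
Walk down from root: F -> H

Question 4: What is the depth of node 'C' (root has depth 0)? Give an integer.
Path from root to C: F -> A -> J -> C
Depth = number of edges = 3

Answer: 3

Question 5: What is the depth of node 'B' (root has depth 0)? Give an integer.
Answer: 1

Derivation:
Path from root to B: F -> B
Depth = number of edges = 1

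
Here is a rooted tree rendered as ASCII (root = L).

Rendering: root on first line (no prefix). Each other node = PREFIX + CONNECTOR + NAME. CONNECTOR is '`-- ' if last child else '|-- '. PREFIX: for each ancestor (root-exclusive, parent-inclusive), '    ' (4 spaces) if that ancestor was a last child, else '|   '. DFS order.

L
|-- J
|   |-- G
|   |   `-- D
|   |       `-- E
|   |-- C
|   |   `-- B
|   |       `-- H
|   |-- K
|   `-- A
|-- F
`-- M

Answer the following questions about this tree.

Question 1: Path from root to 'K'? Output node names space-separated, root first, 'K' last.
Answer: L J K

Derivation:
Walk down from root: L -> J -> K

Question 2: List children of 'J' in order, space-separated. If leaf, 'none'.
Node J's children (from adjacency): G, C, K, A

Answer: G C K A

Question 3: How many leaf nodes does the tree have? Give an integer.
Answer: 6

Derivation:
Leaves (nodes with no children): A, E, F, H, K, M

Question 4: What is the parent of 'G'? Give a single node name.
Scan adjacency: G appears as child of J

Answer: J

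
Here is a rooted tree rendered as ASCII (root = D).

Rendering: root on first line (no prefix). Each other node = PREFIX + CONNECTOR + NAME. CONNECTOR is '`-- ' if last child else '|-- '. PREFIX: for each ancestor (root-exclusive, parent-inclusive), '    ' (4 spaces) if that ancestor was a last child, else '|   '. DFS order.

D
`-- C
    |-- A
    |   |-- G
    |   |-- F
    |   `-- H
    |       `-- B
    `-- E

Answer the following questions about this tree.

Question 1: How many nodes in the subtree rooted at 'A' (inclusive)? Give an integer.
Answer: 5

Derivation:
Subtree rooted at A contains: A, B, F, G, H
Count = 5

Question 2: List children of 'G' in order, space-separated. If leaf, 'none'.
Node G's children (from adjacency): (leaf)

Answer: none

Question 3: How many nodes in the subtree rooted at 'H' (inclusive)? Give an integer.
Answer: 2

Derivation:
Subtree rooted at H contains: B, H
Count = 2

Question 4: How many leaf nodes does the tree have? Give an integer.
Answer: 4

Derivation:
Leaves (nodes with no children): B, E, F, G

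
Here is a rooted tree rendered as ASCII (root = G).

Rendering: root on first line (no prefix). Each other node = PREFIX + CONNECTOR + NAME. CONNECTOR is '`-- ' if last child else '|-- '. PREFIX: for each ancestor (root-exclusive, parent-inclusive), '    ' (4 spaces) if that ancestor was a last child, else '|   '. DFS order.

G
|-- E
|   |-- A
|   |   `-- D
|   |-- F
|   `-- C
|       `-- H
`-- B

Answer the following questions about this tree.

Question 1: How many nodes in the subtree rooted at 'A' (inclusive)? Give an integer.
Subtree rooted at A contains: A, D
Count = 2

Answer: 2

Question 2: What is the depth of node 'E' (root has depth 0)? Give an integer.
Path from root to E: G -> E
Depth = number of edges = 1

Answer: 1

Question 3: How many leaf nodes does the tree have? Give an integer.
Leaves (nodes with no children): B, D, F, H

Answer: 4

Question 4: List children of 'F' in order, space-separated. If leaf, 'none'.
Answer: none

Derivation:
Node F's children (from adjacency): (leaf)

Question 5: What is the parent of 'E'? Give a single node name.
Scan adjacency: E appears as child of G

Answer: G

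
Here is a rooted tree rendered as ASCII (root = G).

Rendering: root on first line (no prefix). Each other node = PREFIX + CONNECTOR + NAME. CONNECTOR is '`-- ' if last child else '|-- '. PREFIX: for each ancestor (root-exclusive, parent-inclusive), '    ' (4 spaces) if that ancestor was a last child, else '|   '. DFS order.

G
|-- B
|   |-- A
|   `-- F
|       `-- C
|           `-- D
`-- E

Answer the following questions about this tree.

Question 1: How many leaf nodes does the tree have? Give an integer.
Answer: 3

Derivation:
Leaves (nodes with no children): A, D, E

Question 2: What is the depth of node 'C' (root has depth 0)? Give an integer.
Answer: 3

Derivation:
Path from root to C: G -> B -> F -> C
Depth = number of edges = 3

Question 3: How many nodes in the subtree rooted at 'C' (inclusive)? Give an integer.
Subtree rooted at C contains: C, D
Count = 2

Answer: 2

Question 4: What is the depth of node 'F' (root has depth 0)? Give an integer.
Answer: 2

Derivation:
Path from root to F: G -> B -> F
Depth = number of edges = 2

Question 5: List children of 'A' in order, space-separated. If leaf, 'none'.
Answer: none

Derivation:
Node A's children (from adjacency): (leaf)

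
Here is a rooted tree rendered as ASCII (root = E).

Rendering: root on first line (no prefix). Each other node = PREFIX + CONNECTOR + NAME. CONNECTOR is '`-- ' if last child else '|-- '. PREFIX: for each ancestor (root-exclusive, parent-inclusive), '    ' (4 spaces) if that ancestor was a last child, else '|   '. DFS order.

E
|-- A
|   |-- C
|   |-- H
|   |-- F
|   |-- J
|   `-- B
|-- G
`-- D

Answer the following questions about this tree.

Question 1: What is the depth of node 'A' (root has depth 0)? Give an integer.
Path from root to A: E -> A
Depth = number of edges = 1

Answer: 1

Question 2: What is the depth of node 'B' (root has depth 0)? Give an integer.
Answer: 2

Derivation:
Path from root to B: E -> A -> B
Depth = number of edges = 2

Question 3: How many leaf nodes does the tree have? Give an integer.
Answer: 7

Derivation:
Leaves (nodes with no children): B, C, D, F, G, H, J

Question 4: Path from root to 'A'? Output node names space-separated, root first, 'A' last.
Walk down from root: E -> A

Answer: E A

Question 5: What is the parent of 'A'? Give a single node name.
Scan adjacency: A appears as child of E

Answer: E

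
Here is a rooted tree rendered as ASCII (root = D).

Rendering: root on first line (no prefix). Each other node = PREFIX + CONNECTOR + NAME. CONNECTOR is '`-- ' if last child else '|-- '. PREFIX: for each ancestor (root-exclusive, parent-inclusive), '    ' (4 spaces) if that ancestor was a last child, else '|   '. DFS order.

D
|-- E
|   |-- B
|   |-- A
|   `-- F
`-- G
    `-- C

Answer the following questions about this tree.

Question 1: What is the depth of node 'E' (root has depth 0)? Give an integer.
Path from root to E: D -> E
Depth = number of edges = 1

Answer: 1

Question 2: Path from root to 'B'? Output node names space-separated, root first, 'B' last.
Answer: D E B

Derivation:
Walk down from root: D -> E -> B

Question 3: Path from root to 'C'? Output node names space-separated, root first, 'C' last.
Answer: D G C

Derivation:
Walk down from root: D -> G -> C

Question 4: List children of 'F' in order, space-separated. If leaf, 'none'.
Node F's children (from adjacency): (leaf)

Answer: none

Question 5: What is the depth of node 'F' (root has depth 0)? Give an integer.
Path from root to F: D -> E -> F
Depth = number of edges = 2

Answer: 2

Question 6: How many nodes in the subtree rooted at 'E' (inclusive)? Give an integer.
Answer: 4

Derivation:
Subtree rooted at E contains: A, B, E, F
Count = 4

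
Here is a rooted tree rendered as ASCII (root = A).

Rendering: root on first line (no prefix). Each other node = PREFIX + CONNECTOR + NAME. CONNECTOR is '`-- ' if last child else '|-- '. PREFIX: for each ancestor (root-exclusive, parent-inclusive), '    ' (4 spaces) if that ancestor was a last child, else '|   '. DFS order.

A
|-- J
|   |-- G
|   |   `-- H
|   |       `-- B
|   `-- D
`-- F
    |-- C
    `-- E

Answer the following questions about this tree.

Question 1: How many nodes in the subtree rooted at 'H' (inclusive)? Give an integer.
Subtree rooted at H contains: B, H
Count = 2

Answer: 2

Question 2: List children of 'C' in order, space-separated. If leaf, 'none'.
Answer: none

Derivation:
Node C's children (from adjacency): (leaf)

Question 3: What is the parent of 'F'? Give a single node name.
Scan adjacency: F appears as child of A

Answer: A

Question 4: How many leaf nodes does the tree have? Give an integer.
Answer: 4

Derivation:
Leaves (nodes with no children): B, C, D, E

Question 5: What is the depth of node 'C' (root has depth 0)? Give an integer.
Path from root to C: A -> F -> C
Depth = number of edges = 2

Answer: 2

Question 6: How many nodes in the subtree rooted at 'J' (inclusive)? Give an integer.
Answer: 5

Derivation:
Subtree rooted at J contains: B, D, G, H, J
Count = 5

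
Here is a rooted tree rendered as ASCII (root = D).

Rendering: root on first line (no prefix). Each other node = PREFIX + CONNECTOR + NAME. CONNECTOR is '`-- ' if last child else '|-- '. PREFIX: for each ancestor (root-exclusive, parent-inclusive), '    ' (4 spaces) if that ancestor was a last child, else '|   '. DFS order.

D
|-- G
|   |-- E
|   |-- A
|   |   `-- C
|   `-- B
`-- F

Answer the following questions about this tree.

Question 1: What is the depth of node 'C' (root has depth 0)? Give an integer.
Answer: 3

Derivation:
Path from root to C: D -> G -> A -> C
Depth = number of edges = 3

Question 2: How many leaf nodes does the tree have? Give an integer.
Answer: 4

Derivation:
Leaves (nodes with no children): B, C, E, F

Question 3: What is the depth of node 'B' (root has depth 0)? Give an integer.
Answer: 2

Derivation:
Path from root to B: D -> G -> B
Depth = number of edges = 2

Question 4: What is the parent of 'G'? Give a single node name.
Answer: D

Derivation:
Scan adjacency: G appears as child of D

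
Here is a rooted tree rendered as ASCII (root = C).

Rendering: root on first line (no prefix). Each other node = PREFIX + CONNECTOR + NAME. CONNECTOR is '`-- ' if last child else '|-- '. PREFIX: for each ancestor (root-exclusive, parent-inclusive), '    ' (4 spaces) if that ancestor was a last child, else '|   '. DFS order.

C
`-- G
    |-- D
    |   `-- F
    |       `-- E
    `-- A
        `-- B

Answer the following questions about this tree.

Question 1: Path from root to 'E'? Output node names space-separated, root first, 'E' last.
Walk down from root: C -> G -> D -> F -> E

Answer: C G D F E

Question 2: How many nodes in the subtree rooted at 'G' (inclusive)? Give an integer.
Answer: 6

Derivation:
Subtree rooted at G contains: A, B, D, E, F, G
Count = 6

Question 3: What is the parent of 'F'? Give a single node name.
Scan adjacency: F appears as child of D

Answer: D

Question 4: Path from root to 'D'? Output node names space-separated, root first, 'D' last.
Walk down from root: C -> G -> D

Answer: C G D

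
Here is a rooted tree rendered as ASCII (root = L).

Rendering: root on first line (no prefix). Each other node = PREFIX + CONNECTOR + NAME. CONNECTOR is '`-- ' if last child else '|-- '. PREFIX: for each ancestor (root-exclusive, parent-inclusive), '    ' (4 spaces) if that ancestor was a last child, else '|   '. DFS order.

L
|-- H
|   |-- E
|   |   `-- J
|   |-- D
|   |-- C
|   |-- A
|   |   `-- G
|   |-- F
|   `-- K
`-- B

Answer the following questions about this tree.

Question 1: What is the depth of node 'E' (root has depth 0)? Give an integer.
Path from root to E: L -> H -> E
Depth = number of edges = 2

Answer: 2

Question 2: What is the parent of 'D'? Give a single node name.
Answer: H

Derivation:
Scan adjacency: D appears as child of H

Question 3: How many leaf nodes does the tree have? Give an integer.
Answer: 7

Derivation:
Leaves (nodes with no children): B, C, D, F, G, J, K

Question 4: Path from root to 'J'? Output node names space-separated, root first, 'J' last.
Walk down from root: L -> H -> E -> J

Answer: L H E J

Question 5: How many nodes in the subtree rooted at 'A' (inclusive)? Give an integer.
Answer: 2

Derivation:
Subtree rooted at A contains: A, G
Count = 2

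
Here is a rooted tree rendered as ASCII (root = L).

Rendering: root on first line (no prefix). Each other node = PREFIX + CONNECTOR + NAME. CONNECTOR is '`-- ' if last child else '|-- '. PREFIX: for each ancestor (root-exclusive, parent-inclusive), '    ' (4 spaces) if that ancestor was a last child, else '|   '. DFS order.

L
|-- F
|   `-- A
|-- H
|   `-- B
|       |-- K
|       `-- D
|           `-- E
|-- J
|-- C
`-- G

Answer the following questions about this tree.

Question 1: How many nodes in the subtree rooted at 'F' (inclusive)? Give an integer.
Subtree rooted at F contains: A, F
Count = 2

Answer: 2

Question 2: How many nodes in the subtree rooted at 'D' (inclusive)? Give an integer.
Answer: 2

Derivation:
Subtree rooted at D contains: D, E
Count = 2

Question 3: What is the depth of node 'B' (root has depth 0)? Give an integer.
Answer: 2

Derivation:
Path from root to B: L -> H -> B
Depth = number of edges = 2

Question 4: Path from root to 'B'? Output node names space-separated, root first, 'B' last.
Walk down from root: L -> H -> B

Answer: L H B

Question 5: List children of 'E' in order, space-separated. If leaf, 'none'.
Node E's children (from adjacency): (leaf)

Answer: none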